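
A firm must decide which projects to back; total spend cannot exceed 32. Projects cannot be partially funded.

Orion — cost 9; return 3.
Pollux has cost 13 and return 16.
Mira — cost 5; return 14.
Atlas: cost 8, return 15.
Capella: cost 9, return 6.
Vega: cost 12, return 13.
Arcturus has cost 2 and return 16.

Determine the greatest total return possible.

61

Pollux + Mira + Atlas + Arcturus: cost 13 + 5 + 8 + 2 = 28 ≤ 32, return 16 + 14 + 15 + 16 = 61.
Pollux + Mira + Vega + Arcturus: cost 13 + 5 + 12 + 2 = 32 ≤ 32, return 16 + 14 + 13 + 16 = 59.
Best is Pollux, Mira, Atlas, and Arcturus with total return 61.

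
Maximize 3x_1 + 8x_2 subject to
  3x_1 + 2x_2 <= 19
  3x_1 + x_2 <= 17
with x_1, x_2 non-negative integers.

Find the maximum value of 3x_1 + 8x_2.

72

(x_1,x_2)=(0,9) is feasible, giving 72.
(x_1,x_2)=(1,8) is feasible, giving 67.
(x_1,x_2)=(0,8) is feasible, giving 64.
The best lattice point is (0,9), giving 72.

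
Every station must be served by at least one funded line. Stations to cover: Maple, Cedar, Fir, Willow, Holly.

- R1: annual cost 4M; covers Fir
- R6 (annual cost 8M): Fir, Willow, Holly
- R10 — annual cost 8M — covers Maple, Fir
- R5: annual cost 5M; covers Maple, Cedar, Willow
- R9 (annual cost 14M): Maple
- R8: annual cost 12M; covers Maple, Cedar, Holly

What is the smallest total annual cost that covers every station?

13

The greedy cost-per-new-station heuristic would pick R5, R1, and R6 for 17, but a cheaper cover exists.
Choose R6 and R5: together they cover Maple, Cedar, Fir, Willow, Holly — every station.
Total annual cost: 8 + 5 = 13.
No cover costs less than 13.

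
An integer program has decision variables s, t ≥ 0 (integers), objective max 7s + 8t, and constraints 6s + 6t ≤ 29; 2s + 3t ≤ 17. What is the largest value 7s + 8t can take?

(s,t)=(0,4) is feasible, giving 32.
(s,t)=(1,3) is feasible, giving 31.
No feasible integer point exceeds 32.

32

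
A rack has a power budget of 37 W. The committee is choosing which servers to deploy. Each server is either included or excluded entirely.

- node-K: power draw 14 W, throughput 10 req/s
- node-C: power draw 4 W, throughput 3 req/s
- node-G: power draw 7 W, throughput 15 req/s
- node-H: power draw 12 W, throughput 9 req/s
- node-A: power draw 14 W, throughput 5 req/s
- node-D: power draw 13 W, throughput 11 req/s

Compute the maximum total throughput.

38

This is an integer program with binary decision variables.
node-K + node-G + node-D: power draw 14 + 7 + 13 = 34 ≤ 37, throughput 10 + 15 + 11 = 36.
node-C + node-G + node-H + node-D: power draw 4 + 7 + 12 + 13 = 36 ≤ 37, throughput 3 + 15 + 9 + 11 = 38.
node-K + node-C + node-G + node-H: power draw 14 + 4 + 7 + 12 = 37 ≤ 37, throughput 10 + 3 + 15 + 9 = 37.
Best is node-C, node-G, node-H, and node-D with total throughput 38.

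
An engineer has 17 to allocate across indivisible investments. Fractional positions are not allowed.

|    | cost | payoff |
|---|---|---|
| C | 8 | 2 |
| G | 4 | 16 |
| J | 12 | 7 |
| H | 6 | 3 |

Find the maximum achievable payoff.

Take G and J: cost 4 + 12 = 16 ≤ 17, payoff 16 + 7 = 23.
No other feasible combination does better.

23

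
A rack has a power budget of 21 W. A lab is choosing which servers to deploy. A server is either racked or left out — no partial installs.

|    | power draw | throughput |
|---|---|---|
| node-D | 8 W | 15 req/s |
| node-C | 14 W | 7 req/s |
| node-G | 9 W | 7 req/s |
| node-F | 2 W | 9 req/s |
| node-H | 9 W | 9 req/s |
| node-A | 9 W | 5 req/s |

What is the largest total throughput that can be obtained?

Allowing fractional choices, the relaxed optimum would be about 34.6, but servers are indivisible.
node-D + node-F + node-A: power draw 8 + 2 + 9 = 19 ≤ 21, throughput 15 + 9 + 5 = 29.
node-D + node-G + node-F: power draw 8 + 9 + 2 = 19 ≤ 21, throughput 15 + 7 + 9 = 31.
node-D + node-F + node-H: power draw 8 + 2 + 9 = 19 ≤ 21, throughput 15 + 9 + 9 = 33.
Best is node-D, node-F, and node-H with total throughput 33.

33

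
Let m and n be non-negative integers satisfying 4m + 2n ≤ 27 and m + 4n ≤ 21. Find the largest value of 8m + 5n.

Relaxing integrality, the LP optimum is 58.07 at (m,n) = (4.71, 4.07), which is not an integer point.
(m,n)=(5,3): 4·5+2·3=26≤27, 1·5+4·3=17≤21, objective 55.
(m,n)=(4,4): 4·4+2·4=24≤27, 1·4+4·4=20≤21, objective 52.
(m,n)=(5,2): 4·5+2·2=24≤27, 1·5+4·2=13≤21, objective 50.
(m,n)=(4,3): 4·4+2·3=22≤27, 1·4+4·3=16≤21, objective 47.
Maximum is 55 at (m,n)=(5,3).

55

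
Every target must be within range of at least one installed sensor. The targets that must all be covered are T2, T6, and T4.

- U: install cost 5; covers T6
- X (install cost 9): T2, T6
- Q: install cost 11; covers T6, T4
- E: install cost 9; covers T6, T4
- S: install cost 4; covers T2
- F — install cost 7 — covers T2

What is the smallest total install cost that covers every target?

Choose E and S: together they cover T2, T6, T4 — every target.
Total install cost: 9 + 4 = 13.
No cover costs less than 13.

13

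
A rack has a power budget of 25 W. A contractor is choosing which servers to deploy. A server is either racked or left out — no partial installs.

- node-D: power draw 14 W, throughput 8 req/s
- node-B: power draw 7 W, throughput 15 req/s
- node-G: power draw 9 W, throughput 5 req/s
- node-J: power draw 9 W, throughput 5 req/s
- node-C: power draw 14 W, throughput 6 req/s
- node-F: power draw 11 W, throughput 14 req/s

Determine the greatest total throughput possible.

29

Allowing fractional choices, the relaxed optimum would be about 33.0, but servers are indivisible.
node-B + node-G + node-J: power draw 7 + 9 + 9 = 25 ≤ 25, throughput 15 + 5 + 5 = 25.
node-B + node-F: power draw 7 + 11 = 18 ≤ 25, throughput 15 + 14 = 29.
node-D + node-B: power draw 14 + 7 = 21 ≤ 25, throughput 8 + 15 = 23.
Best is node-B and node-F with total throughput 29.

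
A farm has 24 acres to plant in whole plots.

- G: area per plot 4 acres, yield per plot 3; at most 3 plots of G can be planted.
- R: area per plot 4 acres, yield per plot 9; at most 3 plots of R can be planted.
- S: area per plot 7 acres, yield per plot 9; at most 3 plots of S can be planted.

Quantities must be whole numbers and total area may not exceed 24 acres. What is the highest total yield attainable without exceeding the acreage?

This is a bounded integer knapsack.
Take 1×G, 3×R, and 1×S: area 23 ≤ 24, yield 1·3 + 3·9 + 1·9 = 39.
R has the best ratio (9/4) and is taken to its limit of 3; remaining capacity is filled optimally with the others.

39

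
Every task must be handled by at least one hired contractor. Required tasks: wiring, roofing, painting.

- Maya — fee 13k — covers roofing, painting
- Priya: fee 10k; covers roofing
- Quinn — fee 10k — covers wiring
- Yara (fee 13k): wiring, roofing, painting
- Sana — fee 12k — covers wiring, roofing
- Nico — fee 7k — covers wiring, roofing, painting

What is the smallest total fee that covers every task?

7

Nico alone covers wiring, roofing, painting — every task.
Total fee: 7.
No cover costs less than 7.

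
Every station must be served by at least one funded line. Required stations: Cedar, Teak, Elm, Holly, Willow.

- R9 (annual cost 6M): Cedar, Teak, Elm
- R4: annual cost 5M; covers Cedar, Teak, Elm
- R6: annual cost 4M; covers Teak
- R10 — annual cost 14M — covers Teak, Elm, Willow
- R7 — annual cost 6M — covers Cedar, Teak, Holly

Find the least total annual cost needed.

20

The greedy cost-per-new-station heuristic would pick R4, R7, and R10 for 25, but a cheaper cover exists.
Choose R10 and R7: together they cover Cedar, Teak, Elm, Holly, Willow — every station.
Total annual cost: 14 + 6 = 20.
No cover costs less than 20.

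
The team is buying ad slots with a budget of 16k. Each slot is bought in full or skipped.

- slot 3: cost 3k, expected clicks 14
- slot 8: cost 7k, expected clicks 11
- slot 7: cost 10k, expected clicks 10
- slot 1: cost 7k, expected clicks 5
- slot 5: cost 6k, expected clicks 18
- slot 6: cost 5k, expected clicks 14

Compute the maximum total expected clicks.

This is an integer program with binary decision variables.
Allowing fractional choices, the relaxed optimum would be about 49.1, but ad slots are indivisible.
slot 3 + slot 8 + slot 5: cost 3 + 7 + 6 = 16 ≤ 16, expected clicks 14 + 11 + 18 = 43.
slot 3 + slot 5 + slot 6: cost 3 + 6 + 5 = 14 ≤ 16, expected clicks 14 + 18 + 14 = 46.
Best is slot 3, slot 5, and slot 6 with total expected clicks 46.

46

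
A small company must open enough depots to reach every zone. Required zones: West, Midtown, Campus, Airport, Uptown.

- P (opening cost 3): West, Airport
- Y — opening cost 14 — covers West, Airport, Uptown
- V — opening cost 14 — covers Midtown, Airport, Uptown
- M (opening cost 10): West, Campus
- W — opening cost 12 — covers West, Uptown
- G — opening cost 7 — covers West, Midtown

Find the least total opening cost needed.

This is an integer covering problem.
The greedy cost-per-new-zone heuristic would pick P, V, and M for 27, but a cheaper cover exists.
Choose V and M: together they cover West, Midtown, Campus, Airport, Uptown — every zone.
Total opening cost: 14 + 10 = 24.
No cover costs less than 24.

24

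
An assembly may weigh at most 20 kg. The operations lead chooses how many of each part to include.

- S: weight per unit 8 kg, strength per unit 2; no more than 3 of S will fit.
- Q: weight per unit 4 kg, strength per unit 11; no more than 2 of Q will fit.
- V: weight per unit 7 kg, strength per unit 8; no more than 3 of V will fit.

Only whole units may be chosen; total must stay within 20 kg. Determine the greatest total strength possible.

30

Q has the best ratio (11/4); taking only Q gives at most 2×11 = 22 (stopped by the supply cap of 2).
Mixing does better — 2×Q and 1×V: weight 15 ≤ 20, strength 2·11 + 1·8 = 30.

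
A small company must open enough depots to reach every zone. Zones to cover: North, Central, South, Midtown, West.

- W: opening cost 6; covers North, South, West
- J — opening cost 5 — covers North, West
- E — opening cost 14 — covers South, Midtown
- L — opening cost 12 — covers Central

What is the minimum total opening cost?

The greedy cost-per-new-zone heuristic would pick W, L, and E for 32, but a cheaper cover exists.
Choose J, E, and L: together they cover North, Central, South, Midtown, West — every zone.
Total opening cost: 5 + 14 + 12 = 31.
No cover costs less than 31.

31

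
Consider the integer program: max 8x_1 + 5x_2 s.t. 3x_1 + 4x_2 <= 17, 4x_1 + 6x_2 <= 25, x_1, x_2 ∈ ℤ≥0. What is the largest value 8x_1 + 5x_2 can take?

40

Relaxing integrality, the LP optimum is 45.33 at (x_1,x_2) = (5.67, 0), which is not an integer point.
(x_1,x_2)=(5,0): 3·5+4·0=15≤17, 4·5+6·0=20≤25, objective 40.
(x_1,x_2)=(4,1): 3·4+4·1=16≤17, 4·4+6·1=22≤25, objective 37.
(x_1,x_2)=(4,0): 3·4+4·0=12≤17, 4·4+6·0=16≤25, objective 32.
Maximum is 40 at (x_1,x_2)=(5,0).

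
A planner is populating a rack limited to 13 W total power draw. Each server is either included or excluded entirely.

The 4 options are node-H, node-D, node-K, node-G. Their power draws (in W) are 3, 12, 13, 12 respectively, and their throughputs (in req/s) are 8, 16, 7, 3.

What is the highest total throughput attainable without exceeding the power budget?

16

Take node-D: power draw 12 ≤ 13, throughput 16.
No other feasible combination does better.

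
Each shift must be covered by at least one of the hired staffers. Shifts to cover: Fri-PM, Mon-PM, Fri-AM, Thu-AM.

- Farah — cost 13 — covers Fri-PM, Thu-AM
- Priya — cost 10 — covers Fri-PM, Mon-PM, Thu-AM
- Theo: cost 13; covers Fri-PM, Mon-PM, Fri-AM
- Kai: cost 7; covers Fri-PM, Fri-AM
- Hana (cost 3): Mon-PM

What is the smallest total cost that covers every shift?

This is an integer covering problem.
The greedy cost-per-new-shift heuristic would pick Hana, Kai, and Priya for 20, but a cheaper cover exists.
Choose Priya and Kai: together they cover Fri-PM, Mon-PM, Fri-AM, Thu-AM — every shift.
Total cost: 10 + 7 = 17.
No cover costs less than 17.

17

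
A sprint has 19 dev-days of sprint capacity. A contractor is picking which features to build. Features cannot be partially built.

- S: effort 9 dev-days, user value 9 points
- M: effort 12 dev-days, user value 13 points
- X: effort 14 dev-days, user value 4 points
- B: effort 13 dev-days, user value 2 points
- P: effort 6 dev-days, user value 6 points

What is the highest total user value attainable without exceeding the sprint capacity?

19

S + P: effort 9 + 6 = 15 ≤ 19, user value 9 + 6 = 15.
M + P: effort 12 + 6 = 18 ≤ 19, user value 13 + 6 = 19.
Best is M and P with total user value 19.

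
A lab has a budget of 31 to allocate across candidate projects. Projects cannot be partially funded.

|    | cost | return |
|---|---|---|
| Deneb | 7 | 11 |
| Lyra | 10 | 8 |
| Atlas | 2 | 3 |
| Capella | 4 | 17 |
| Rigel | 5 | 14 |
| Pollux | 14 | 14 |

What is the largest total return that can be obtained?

Deneb + Lyra + Capella + Rigel: cost 7 + 10 + 4 + 5 = 26 ≤ 31, return 11 + 8 + 17 + 14 = 50.
Deneb + Capella + Rigel + Pollux: cost 7 + 4 + 5 + 14 = 30 ≤ 31, return 11 + 17 + 14 + 14 = 56.
Deneb + Lyra + Atlas + Capella + Rigel: cost 7 + 10 + 2 + 4 + 5 = 28 ≤ 31, return 11 + 8 + 3 + 17 + 14 = 53.
Best is Deneb, Capella, Rigel, and Pollux with total return 56.

56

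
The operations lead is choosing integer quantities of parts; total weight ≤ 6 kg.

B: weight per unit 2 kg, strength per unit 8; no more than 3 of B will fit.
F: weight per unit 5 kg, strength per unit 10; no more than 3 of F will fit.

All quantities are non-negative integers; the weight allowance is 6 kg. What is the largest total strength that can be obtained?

24

This is a bounded integer knapsack.
3×B: weight 6 ≤ 6, strength 3·8 = 24.
2×B: weight 4 ≤ 6, strength 2·8 = 16.
Best is 24.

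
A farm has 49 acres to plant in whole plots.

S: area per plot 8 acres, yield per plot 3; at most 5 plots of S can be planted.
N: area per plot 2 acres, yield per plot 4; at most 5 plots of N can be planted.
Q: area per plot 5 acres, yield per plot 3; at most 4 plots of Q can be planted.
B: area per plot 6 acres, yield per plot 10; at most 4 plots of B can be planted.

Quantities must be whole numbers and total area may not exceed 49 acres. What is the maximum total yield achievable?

This is a bounded integer knapsack.
5×N, 2×Q, and 4×B: area 44 ≤ 49, yield 5·4 + 2·3 + 4·10 = 66.
5×N, 3×Q, and 4×B: area 49 ≤ 49, yield 5·4 + 3·3 + 4·10 = 69.
Best is 69.

69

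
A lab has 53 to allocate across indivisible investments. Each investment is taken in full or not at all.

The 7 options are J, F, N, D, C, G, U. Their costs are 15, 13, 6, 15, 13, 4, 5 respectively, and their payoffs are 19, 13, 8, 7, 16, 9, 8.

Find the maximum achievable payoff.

This is a 0-1 knapsack instance.
J + F + N + C + G: cost 15 + 13 + 6 + 13 + 4 = 51 ≤ 53, payoff 19 + 13 + 8 + 16 + 9 = 65.
J + F + N + C + U: cost 15 + 13 + 6 + 13 + 5 = 52 ≤ 53, payoff 19 + 13 + 8 + 16 + 8 = 64.
J + F + C + G + U: cost 15 + 13 + 13 + 4 + 5 = 50 ≤ 53, payoff 19 + 13 + 16 + 9 + 8 = 65.
The maximum payoff is 65; one optimal choice is J, F, C, G, and U.

65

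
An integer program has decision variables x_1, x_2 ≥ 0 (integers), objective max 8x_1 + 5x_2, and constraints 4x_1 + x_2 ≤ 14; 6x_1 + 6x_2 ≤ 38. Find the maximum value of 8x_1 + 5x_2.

The continuous relaxation peaks at (2.56, 3.78) with value 39.33; rounding to a feasible lattice point costs some objective.
(x_1,x_2)=(2,4): 4·2+1·4=12≤14, 6·2+6·4=36≤38, objective 36.
(x_1,x_2)=(3,2): 4·3+1·2=14≤14, 6·3+6·2=30≤38, objective 34.
(x_1,x_2)=(1,5): 4·1+1·5=9≤14, 6·1+6·5=36≤38, objective 33.
No feasible integer point exceeds 36.

36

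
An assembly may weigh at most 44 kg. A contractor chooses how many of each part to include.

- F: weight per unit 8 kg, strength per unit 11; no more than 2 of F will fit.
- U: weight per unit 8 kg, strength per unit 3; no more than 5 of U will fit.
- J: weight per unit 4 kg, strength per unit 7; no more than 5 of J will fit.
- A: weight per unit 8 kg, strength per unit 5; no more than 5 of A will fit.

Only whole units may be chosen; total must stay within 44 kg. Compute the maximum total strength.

This is a bounded integer knapsack.
J has the best ratio (7/4); taking only J gives at most 5×7 = 35 (stopped by the supply cap of 5).
Mixing does better — 2×F, 5×J, and 1×A: weight 44 ≤ 44, strength 2·11 + 5·7 + 1·5 = 62.

62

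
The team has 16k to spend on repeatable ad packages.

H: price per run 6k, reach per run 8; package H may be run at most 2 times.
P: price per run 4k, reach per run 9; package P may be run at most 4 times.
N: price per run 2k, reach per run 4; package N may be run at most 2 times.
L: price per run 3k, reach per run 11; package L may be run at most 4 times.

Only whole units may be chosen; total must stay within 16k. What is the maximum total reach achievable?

53

L has the best ratio (11/3); taking only L gives at most 4×11 = 44 (stopped by the supply cap of 4).
Mixing does better — 1×P and 4×L: price 16 ≤ 16, reach 1·9 + 4·11 = 53.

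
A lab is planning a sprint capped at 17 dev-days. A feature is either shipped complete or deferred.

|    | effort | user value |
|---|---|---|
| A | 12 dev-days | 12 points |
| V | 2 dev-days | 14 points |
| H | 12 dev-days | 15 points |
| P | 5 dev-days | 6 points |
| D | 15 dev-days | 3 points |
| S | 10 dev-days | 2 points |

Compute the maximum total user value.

29

Allowing fractional choices, the relaxed optimum would be about 32.6, but features are indivisible.
V + P + S: effort 2 + 5 + 10 = 17 ≤ 17, user value 14 + 6 + 2 = 22.
V + H: effort 2 + 12 = 14 ≤ 17, user value 14 + 15 = 29.
A + V: effort 12 + 2 = 14 ≤ 17, user value 12 + 14 = 26.
Best is V and H with total user value 29.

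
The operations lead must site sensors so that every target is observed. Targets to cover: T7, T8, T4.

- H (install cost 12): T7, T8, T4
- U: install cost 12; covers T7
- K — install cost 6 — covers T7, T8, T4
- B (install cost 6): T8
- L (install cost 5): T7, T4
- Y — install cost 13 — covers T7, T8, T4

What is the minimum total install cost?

K alone covers T7, T8, T4 — every target.
Total install cost: 6.
No cover costs less than 6.

6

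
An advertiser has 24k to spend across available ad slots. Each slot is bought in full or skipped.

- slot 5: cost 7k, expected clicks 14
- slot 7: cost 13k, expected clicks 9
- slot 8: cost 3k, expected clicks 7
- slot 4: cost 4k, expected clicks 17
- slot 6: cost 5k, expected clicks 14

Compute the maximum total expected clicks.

52

Treat it as a binary knapsack problem.
slot 5 + slot 8 + slot 4 + slot 6: cost 7 + 3 + 4 + 5 = 19 ≤ 24, expected clicks 14 + 7 + 17 + 14 = 52.
slot 5 + slot 4 + slot 6: cost 7 + 4 + 5 = 16 ≤ 24, expected clicks 14 + 17 + 14 = 45.
Best is slot 5, slot 8, slot 4, and slot 6 with total expected clicks 52.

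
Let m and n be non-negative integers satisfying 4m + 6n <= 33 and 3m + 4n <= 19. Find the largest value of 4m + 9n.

40

The continuous relaxation peaks at (0, 4.75) with value 42.75; rounding to a feasible lattice point costs some objective.
(m,n)=(1,4): 4·1+6·4=28≤33, 3·1+4·4=19≤19, objective 40.
(m,n)=(0,4): 4·0+6·4=24≤33, 3·0+4·4=16≤19, objective 36.
(m,n)=(2,3): 4·2+6·3=26≤33, 3·2+4·3=18≤19, objective 35.
Maximum is 40 at (m,n)=(1,4).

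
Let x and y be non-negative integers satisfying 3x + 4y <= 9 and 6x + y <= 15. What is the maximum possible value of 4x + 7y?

Relaxing integrality, the LP optimum is 15.75 at (x,y) = (0, 2.25), which is not an integer point.
(x,y)=(0,2): 3·0+4·2=8≤9, 6·0+1·2=2≤15, objective 14.
(x,y)=(1,1): 3·1+4·1=7≤9, 6·1+1·1=7≤15, objective 11.
(x,y)=(0,1): 3·0+4·1=4≤9, 6·0+1·1=1≤15, objective 7.
The best lattice point is (0,2), giving 14.

14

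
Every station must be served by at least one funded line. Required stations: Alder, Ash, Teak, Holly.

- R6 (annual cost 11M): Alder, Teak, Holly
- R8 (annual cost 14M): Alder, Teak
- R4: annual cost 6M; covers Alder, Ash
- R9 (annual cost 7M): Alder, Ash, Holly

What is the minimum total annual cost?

The greedy cost-per-new-station heuristic would pick R9 and R6 for 18, but a cheaper cover exists.
Choose R6 and R4: together they cover Alder, Ash, Teak, Holly — every station.
Total annual cost: 11 + 6 = 17.
No cover costs less than 17.

17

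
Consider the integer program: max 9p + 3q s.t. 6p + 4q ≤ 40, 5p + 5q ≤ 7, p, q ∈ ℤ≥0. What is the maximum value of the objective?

9

Relaxing integrality, the LP optimum is 12.60 at (p,q) = (1.4, 0), which is not an integer point.
(p,q)=(1,0): 6·1+4·0=6≤40, 5·1+5·0=5≤7, objective 9.
(p,q)=(0,1): 6·0+4·1=4≤40, 5·0+5·1=5≤7, objective 3.
(p,q)=(0,0): 6·0+4·0=0≤40, 5·0+5·0=0≤7, objective 0.
No feasible integer point exceeds 9.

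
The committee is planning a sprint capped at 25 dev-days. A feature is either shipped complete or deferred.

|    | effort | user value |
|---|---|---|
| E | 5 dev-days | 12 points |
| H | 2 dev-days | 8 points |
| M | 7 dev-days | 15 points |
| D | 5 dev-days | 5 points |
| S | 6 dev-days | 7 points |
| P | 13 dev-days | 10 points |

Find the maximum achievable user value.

E + H + M + S: effort 5 + 2 + 7 + 6 = 20 ≤ 25, user value 12 + 8 + 15 + 7 = 42.
E + H + M + D + S: effort 5 + 2 + 7 + 5 + 6 = 25 ≤ 25, user value 12 + 8 + 15 + 5 + 7 = 47.
Best is E, H, M, D, and S with total user value 47.

47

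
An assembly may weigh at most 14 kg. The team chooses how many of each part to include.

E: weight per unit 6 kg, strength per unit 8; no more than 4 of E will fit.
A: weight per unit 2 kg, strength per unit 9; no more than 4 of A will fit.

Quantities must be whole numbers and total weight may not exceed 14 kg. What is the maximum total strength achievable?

44

This is a bounded integer knapsack.
A has the best ratio (9/2); taking only A gives at most 4×9 = 36 (stopped by the supply cap of 4).
Mixing does better — 1×E and 4×A: weight 14 ≤ 14, strength 1·8 + 4·9 = 44.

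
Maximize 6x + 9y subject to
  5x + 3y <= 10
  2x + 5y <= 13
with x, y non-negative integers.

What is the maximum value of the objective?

Relaxing integrality, the LP optimum is 24.79 at (x,y) = (0.579, 2.37), which is not an integer point.
(x,y)=(0,2): 5·0+3·2=6≤10, 2·0+5·2=10≤13, objective 18.
(x,y)=(1,1): 5·1+3·1=8≤10, 2·1+5·1=7≤13, objective 15.
(x,y)=(0,1): 5·0+3·1=3≤10, 2·0+5·1=5≤13, objective 9.
The best lattice point is (0,2), giving 18.

18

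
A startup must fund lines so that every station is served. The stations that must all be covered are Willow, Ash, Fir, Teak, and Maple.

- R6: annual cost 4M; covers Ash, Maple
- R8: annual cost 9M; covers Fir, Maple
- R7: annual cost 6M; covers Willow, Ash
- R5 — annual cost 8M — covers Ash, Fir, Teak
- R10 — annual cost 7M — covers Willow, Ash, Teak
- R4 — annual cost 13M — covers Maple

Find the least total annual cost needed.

This is a weighted set-cover instance.
Choose R8 and R10: together they cover Willow, Ash, Fir, Teak, Maple — every station.
Total annual cost: 9 + 7 = 16.

16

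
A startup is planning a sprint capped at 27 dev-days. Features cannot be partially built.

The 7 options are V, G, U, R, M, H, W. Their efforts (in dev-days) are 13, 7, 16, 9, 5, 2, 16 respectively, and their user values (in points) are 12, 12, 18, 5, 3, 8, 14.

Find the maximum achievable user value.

Allowing fractional choices, the relaxed optimum would be about 39.8, but features are indivisible.
V + G + M + H: effort 13 + 7 + 5 + 2 = 27 ≤ 27, user value 12 + 12 + 3 + 8 = 35.
G + U + H: effort 7 + 16 + 2 = 25 ≤ 27, user value 12 + 18 + 8 = 38.
Best is G, U, and H with total user value 38.

38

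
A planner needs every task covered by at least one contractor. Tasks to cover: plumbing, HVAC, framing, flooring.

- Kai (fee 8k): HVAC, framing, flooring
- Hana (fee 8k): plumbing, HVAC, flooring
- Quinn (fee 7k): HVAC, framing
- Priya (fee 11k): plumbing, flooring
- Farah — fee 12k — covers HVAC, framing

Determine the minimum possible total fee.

15

The greedy cost-per-new-task heuristic would pick Kai and Hana for 16, but a cheaper cover exists.
Choose Hana and Quinn: together they cover plumbing, HVAC, framing, flooring — every task.
Total fee: 8 + 7 = 15.
No cover costs less than 15.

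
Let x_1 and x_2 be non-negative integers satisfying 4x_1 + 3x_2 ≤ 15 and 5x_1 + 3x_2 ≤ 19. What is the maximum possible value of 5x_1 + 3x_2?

18

Relaxing integrality, the LP optimum is 18.75 at (x_1,x_2) = (3.75, 0), which is not an integer point.
(x_1,x_2)=(3,1): 4·3+3·1=15≤15, 5·3+3·1=18≤19, objective 18.
(x_1,x_2)=(2,2): 4·2+3·2=14≤15, 5·2+3·2=16≤19, objective 16.
(x_1,x_2)=(3,0): 4·3+3·0=12≤15, 5·3+3·0=15≤19, objective 15.
(x_1,x_2)=(2,1): 4·2+3·1=11≤15, 5·2+3·1=13≤19, objective 13.
Maximum is 18 at (x_1,x_2)=(3,1).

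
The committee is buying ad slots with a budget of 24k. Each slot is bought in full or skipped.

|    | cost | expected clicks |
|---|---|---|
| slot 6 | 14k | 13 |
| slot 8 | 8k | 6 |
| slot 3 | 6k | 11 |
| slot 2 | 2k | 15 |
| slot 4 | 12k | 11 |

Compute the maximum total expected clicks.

slot 6 + slot 3 + slot 2: cost 14 + 6 + 2 = 22 ≤ 24, expected clicks 13 + 11 + 15 = 39.
slot 6 + slot 8 + slot 2: cost 14 + 8 + 2 = 24 ≤ 24, expected clicks 13 + 6 + 15 = 34.
slot 3 + slot 2 + slot 4: cost 6 + 2 + 12 = 20 ≤ 24, expected clicks 11 + 15 + 11 = 37.
Best is slot 6, slot 3, and slot 2 with total expected clicks 39.

39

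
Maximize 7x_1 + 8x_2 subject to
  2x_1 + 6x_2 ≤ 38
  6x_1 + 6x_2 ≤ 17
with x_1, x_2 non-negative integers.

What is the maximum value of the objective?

16

(x_1,x_2)=(0,2) is feasible, giving 16.
(x_1,x_2)=(1,1) is feasible, giving 15.
(x_1,x_2)=(0,1) is feasible, giving 8.
Maximum is 16 at (x_1,x_2)=(0,2).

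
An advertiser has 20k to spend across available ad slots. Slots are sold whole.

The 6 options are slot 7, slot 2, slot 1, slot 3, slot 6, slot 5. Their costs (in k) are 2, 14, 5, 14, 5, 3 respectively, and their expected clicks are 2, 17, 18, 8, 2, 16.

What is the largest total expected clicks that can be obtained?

38

Take slot 7, slot 1, slot 6, and slot 5: cost 2 + 5 + 5 + 3 = 15 ≤ 20, expected clicks 2 + 18 + 2 + 16 = 38.
No other feasible combination does better.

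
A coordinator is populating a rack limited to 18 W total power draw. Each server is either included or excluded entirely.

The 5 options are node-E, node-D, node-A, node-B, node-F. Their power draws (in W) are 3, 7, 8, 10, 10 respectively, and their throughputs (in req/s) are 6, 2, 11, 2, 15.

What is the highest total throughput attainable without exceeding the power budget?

Allowing fractional choices, the relaxed optimum would be about 27.9, but servers are indivisible.
node-A + node-F: power draw 8 + 10 = 18 ≤ 18, throughput 11 + 15 = 26.
node-E + node-F: power draw 3 + 10 = 13 ≤ 18, throughput 6 + 15 = 21.
Best is node-A and node-F with total throughput 26.

26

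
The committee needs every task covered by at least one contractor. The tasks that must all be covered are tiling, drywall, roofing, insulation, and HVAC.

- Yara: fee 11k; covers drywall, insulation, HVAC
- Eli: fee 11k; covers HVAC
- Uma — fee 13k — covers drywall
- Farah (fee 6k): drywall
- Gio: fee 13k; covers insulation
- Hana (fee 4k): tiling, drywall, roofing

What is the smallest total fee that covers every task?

Choose Yara and Hana: together they cover tiling, drywall, roofing, insulation, HVAC — every task.
Total fee: 11 + 4 = 15.
No cover costs less than 15.

15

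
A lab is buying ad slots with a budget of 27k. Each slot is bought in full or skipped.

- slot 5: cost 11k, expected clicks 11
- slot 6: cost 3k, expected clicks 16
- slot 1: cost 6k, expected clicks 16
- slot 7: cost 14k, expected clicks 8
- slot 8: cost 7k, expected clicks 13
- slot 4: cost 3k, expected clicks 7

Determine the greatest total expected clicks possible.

56

Allowing fractional choices, the relaxed optimum would be about 60.0, but ad slots are indivisible.
slot 6 + slot 1 + slot 8 + slot 4: cost 3 + 6 + 7 + 3 = 19 ≤ 27, expected clicks 16 + 16 + 13 + 7 = 52.
slot 5 + slot 6 + slot 1 + slot 8: cost 11 + 3 + 6 + 7 = 27 ≤ 27, expected clicks 11 + 16 + 16 + 13 = 56.
Best is slot 5, slot 6, slot 1, and slot 8 with total expected clicks 56.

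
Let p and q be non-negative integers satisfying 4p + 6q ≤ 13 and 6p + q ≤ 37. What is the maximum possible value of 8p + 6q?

(p,q)=(3,0): 4·3+6·0=12≤13, 6·3+1·0=18≤37, objective 24.
(p,q)=(2,0): 4·2+6·0=8≤13, 6·2+1·0=12≤37, objective 16.
The best lattice point is (3,0), giving 24.

24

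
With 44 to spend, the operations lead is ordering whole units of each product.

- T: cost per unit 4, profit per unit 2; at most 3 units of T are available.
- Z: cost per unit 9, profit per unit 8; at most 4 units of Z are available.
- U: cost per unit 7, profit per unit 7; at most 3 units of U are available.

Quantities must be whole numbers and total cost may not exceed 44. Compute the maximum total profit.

This is a bounded integer knapsack.
U has the best ratio (7/7); taking only U gives at most 3×7 = 21 (stopped by the supply cap of 3).
Mixing does better — 4×Z and 1×U: cost 43 ≤ 44, profit 4·8 + 1·7 = 39.

39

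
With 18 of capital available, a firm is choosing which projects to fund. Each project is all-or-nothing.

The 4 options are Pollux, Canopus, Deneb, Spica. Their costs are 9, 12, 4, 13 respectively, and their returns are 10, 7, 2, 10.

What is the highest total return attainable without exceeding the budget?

12

Pollux + Deneb: cost 9 + 4 = 13 ≤ 18, return 10 + 2 = 12.
Deneb + Spica: cost 4 + 13 = 17 ≤ 18, return 2 + 10 = 12.
Pollux: cost 9 ≤ 18, return 10.
The maximum return is 12; one optimal choice is Pollux and Deneb.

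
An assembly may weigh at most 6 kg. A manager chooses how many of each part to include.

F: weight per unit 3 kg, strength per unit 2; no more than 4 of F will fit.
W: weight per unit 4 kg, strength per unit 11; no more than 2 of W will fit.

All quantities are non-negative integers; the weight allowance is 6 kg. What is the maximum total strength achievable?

This is a bounded integer knapsack.
W has the best ratio (11/4); taking only W gives at most 1×11 = 11 (stopped by the weight limit).
Optimal: 1×W: weight 4 ≤ 6, strength 1·11 = 11.

11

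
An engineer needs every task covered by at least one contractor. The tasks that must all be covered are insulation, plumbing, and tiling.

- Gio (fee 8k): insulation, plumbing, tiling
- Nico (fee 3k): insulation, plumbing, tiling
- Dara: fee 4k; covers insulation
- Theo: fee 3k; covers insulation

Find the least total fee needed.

This is a weighted set-cover instance.
Nico alone covers insulation, plumbing, tiling — every task.
Total fee: 3.

3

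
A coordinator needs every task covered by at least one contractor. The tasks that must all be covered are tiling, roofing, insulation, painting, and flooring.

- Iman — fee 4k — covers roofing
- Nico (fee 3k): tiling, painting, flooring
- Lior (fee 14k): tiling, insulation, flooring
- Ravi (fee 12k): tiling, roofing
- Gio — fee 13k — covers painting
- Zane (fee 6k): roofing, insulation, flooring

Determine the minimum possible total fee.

Choose Nico and Zane: together they cover tiling, roofing, insulation, painting, flooring — every task.
Total fee: 3 + 6 = 9.
No cover costs less than 9.

9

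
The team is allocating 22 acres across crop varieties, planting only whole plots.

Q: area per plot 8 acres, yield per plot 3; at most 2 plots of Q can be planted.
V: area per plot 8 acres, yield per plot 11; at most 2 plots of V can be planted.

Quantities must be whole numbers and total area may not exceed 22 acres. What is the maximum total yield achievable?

2×V: area 16 ≤ 22, yield 2·11 = 22.
1×Q and 1×V: area 16 ≤ 22, yield 1·3 + 1·11 = 14.
Best is 22.

22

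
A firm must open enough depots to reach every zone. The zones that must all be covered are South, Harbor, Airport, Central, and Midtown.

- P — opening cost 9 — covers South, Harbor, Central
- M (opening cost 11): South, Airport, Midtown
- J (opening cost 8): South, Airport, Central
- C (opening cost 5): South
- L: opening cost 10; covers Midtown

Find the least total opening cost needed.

This is an integer covering problem.
The greedy cost-per-new-zone heuristic would pick J, P, and L for 27, but a cheaper cover exists.
Choose P and M: together they cover South, Harbor, Airport, Central, Midtown — every zone.
Total opening cost: 9 + 11 = 20.
No cover costs less than 20.

20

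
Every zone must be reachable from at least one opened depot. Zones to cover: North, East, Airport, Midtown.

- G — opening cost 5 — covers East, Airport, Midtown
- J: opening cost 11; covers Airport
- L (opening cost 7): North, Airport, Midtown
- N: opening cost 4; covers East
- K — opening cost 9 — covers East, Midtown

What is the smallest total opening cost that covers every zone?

Choose L and N: together they cover North, East, Airport, Midtown — every zone.
Total opening cost: 7 + 4 = 11.

11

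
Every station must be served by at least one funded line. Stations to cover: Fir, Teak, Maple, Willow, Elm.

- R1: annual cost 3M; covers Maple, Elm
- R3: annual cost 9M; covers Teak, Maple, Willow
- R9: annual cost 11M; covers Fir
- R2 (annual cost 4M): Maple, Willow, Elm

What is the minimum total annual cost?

23

Choose R1, R3, and R9: together they cover Fir, Teak, Maple, Willow, Elm — every station.
Total annual cost: 3 + 9 + 11 = 23.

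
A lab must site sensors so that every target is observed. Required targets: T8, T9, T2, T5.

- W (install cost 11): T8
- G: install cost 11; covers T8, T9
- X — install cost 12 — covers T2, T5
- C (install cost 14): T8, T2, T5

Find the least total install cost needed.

23

The greedy cost-per-new-target heuristic would pick C and G for 25, but a cheaper cover exists.
Choose G and X: together they cover T8, T9, T2, T5 — every target.
Total install cost: 11 + 12 = 23.
No cover costs less than 23.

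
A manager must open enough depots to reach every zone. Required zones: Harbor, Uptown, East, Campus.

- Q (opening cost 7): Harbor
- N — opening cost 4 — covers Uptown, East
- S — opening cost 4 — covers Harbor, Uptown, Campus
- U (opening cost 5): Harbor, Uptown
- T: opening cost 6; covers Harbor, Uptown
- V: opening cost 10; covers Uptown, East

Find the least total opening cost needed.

8

This is a weighted set-cover instance.
Choose N and S: together they cover Harbor, Uptown, East, Campus — every zone.
Total opening cost: 4 + 4 = 8.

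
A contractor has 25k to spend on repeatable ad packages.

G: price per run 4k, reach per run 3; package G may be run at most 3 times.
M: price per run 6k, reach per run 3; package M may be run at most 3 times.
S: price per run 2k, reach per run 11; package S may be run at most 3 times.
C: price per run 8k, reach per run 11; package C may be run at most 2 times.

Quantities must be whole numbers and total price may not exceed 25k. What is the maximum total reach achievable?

55

This is a bounded integer knapsack.
Take 3×S and 2×C: price 22 ≤ 25, reach 3·11 + 2·11 = 55.
S has the best ratio (11/2) and is taken to its limit of 3; remaining capacity is filled optimally with the others.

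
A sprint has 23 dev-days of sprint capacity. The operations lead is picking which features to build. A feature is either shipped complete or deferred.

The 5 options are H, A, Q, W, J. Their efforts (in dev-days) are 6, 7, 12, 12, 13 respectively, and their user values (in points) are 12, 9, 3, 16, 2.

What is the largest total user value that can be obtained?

28

H + W: effort 6 + 12 = 18 ≤ 23, user value 12 + 16 = 28.
A + W: effort 7 + 12 = 19 ≤ 23, user value 9 + 16 = 25.
Best is H and W with total user value 28.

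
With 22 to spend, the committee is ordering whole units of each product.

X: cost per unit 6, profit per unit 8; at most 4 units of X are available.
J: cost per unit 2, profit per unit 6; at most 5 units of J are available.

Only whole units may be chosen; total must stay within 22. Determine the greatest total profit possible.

Take 2×X and 5×J: cost 22 ≤ 22, profit 2·8 + 5·6 = 46.
J has the best ratio (6/2) and is taken to its limit of 5; remaining capacity is filled optimally with the others.

46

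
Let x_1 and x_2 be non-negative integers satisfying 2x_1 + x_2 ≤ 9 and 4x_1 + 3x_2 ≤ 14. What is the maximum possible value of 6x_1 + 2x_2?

(x_1,x_2)=(3,0) is feasible, giving 18.
(x_1,x_2)=(2,1) is feasible, giving 14.
(x_1,x_2)=(2,0) is feasible, giving 12.
The best lattice point is (3,0), giving 18.

18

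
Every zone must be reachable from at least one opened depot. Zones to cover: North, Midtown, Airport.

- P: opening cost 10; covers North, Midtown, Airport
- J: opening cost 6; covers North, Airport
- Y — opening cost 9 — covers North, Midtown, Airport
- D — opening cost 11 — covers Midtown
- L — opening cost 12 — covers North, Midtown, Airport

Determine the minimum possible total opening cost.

Y alone covers North, Midtown, Airport — every zone.
Total opening cost: 9.

9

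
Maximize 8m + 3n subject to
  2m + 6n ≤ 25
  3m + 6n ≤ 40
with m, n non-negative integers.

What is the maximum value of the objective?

Relaxing integrality, the LP optimum is 100.00 at (m,n) = (12.5, 0), which is not an integer point.
(m,n)=(12,0): 2·12+6·0=24≤25, 3·12+6·0=36≤40, objective 96.
(m,n)=(11,0): 2·11+6·0=22≤25, 3·11+6·0=33≤40, objective 88.
The best lattice point is (12,0), giving 96.

96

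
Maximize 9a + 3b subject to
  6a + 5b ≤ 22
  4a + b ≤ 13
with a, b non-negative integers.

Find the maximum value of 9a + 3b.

27

The continuous relaxation peaks at (3.07, 0.714) with value 29.79; rounding to a feasible lattice point costs some objective.
(a,b)=(3,0): 6·3+5·0=18≤22, 4·3+1·0=12≤13, objective 27.
(a,b)=(2,1): 6·2+5·1=17≤22, 4·2+1·1=9≤13, objective 21.
The best lattice point is (3,0), giving 27.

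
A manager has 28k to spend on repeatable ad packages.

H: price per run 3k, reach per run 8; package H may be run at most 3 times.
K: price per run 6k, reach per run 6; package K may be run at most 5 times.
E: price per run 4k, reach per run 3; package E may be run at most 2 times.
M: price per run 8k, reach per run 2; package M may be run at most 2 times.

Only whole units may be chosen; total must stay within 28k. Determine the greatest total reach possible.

42

H has the best ratio (8/3); taking only H gives at most 3×8 = 24 (stopped by the supply cap of 3).
Mixing does better — 3×H and 3×K: price 27 ≤ 28, reach 3·8 + 3·6 = 42.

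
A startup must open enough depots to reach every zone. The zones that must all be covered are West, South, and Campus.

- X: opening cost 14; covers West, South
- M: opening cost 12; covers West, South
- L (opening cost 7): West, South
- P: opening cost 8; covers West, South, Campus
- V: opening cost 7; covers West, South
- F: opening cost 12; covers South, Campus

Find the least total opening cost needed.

P alone covers West, South, Campus — every zone.
Total opening cost: 8.

8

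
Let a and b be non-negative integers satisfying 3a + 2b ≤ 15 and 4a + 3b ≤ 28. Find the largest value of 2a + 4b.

The continuous relaxation peaks at (0, 7.5) with value 30.00; rounding to a feasible lattice point costs some objective.
(a,b)=(0,7): 3·0+2·7=14≤15, 4·0+3·7=21≤28, objective 28.
(a,b)=(1,6): 3·1+2·6=15≤15, 4·1+3·6=22≤28, objective 26.
(a,b)=(0,6): 3·0+2·6=12≤15, 4·0+3·6=18≤28, objective 24.
Maximum is 28 at (a,b)=(0,7).

28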